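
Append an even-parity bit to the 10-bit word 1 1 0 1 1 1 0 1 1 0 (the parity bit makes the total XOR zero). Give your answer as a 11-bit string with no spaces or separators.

11011101101

XOR of the 10 data bits: 1⊕1⊕0⊕1⊕1⊕1⊕0⊕1⊕1⊕0 = 1
Parity bit = 1 (so all 11 bits XOR to 0).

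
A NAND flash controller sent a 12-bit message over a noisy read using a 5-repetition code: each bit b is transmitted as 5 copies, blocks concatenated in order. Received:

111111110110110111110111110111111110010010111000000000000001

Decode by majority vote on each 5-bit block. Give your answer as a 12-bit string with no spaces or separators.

111111101000

Block 1 (11111): 5 ones → 1
Block 2 (11101): 4 ones → 1
Block 3 (10110): 3 ones → 1
Block 4 (11111): 5 ones → 1
Block 5 (01111): 4 ones → 1
Block 6 (10111): 4 ones → 1
Block 7 (11111): 5 ones → 1
Block 8 (00100): 1 one → 0
Block 9 (10111): 4 ones → 1
Block 10 (00000): 0 ones → 0
Block 11 (00000): 0 ones → 0
Block 12 (00001): 1 one → 0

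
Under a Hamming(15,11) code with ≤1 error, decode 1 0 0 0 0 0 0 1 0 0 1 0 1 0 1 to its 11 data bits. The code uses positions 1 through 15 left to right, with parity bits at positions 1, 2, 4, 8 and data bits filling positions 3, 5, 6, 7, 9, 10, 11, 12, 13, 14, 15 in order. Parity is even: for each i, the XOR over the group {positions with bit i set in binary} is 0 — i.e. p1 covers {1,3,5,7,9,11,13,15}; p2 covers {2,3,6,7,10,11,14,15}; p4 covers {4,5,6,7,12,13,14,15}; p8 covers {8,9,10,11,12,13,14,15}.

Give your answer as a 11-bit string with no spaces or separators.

00000010101

s1 (pos 1,3,5,7,9,11,13,15): 1⊕0⊕0⊕0⊕0⊕1⊕1⊕1 = 0
s2 (pos 2,3,6,7,10,11,14,15): 0⊕0⊕0⊕0⊕0⊕1⊕0⊕1 = 0
s4 (pos 4,5,6,7,12,13,14,15): 0⊕0⊕0⊕0⊕0⊕1⊕0⊕1 = 0
s8 (pos 8,9,10,11,12,13,14,15): 1⊕0⊕0⊕1⊕0⊕1⊕0⊕1 = 0
Syndrome s8…s1 = 0000 → no error.
Read data bits from positions 3,5,6,7,9,10,11,12,13,14,15: 00000010101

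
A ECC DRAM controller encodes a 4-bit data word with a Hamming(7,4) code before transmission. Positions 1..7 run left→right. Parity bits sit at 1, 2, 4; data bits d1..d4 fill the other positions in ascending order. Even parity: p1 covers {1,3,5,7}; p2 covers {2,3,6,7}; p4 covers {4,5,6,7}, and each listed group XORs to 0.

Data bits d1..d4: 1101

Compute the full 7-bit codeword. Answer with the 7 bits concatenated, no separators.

1010101

Place data at non-parity positions: p1 p2 1 p4 1 0 1
p1 (pos 1,3,5,7): XOR of data positions = 1⊕1⊕1 = 1
p2 (pos 2,3,6,7): XOR of data positions = 1⊕0⊕1 = 0
p4 (pos 4,5,6,7): XOR of data positions = 1⊕0⊕1 = 0
Codeword: 1010101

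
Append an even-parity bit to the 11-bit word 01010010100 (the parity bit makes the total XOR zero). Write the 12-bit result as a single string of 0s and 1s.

XOR of the 11 data bits: 0⊕1⊕0⊕1⊕0⊕0⊕1⊕0⊕1⊕0⊕0 = 0
Parity bit = 0 (so all 12 bits XOR to 0).

010100101000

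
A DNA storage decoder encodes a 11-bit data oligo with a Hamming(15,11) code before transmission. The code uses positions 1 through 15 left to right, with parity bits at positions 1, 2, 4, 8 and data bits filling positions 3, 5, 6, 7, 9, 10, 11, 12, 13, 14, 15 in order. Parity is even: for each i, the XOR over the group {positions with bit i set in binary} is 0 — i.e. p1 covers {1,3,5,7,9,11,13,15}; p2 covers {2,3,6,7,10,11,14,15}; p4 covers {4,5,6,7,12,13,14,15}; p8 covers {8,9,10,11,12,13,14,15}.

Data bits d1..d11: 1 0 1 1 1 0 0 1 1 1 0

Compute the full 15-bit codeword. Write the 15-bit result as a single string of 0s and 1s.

Place data at non-parity positions: p1 p2 1 p4 0 1 1 p8 1 0 0 1 1 1 0
p1 (pos 1,3,5,7,9,11,13,15): XOR of data positions = 1⊕0⊕1⊕1⊕0⊕1⊕0 = 0
p2 (pos 2,3,6,7,10,11,14,15): XOR of data positions = 1⊕1⊕1⊕0⊕0⊕1⊕0 = 0
p4 (pos 4,5,6,7,12,13,14,15): XOR of data positions = 0⊕1⊕1⊕1⊕1⊕1⊕0 = 1
p8 (pos 8,9,10,11,12,13,14,15): XOR of data positions = 1⊕0⊕0⊕1⊕1⊕1⊕0 = 0
Codeword: 001101101001110

001101101001110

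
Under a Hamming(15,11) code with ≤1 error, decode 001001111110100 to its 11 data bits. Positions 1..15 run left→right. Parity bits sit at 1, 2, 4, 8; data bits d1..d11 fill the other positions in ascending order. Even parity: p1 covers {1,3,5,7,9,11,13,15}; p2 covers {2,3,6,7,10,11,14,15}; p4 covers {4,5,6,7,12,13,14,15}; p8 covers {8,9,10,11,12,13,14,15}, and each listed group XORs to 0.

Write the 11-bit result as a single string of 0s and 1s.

10111110101

s1 (pos 1,3,5,7,9,11,13,15): 0⊕1⊕0⊕1⊕1⊕1⊕1⊕0 = 1
s2 (pos 2,3,6,7,10,11,14,15): 0⊕1⊕1⊕1⊕1⊕1⊕0⊕0 = 1
s4 (pos 4,5,6,7,12,13,14,15): 0⊕0⊕1⊕1⊕0⊕1⊕0⊕0 = 1
s8 (pos 8,9,10,11,12,13,14,15): 1⊕1⊕1⊕1⊕0⊕1⊕0⊕0 = 1
Syndrome s8…s1 = 1111 → error at position 15.
Flip position 15: 001001111110100 → 001001111110101
Read data bits from positions 3,5,6,7,9,10,11,12,13,14,15: 10111110101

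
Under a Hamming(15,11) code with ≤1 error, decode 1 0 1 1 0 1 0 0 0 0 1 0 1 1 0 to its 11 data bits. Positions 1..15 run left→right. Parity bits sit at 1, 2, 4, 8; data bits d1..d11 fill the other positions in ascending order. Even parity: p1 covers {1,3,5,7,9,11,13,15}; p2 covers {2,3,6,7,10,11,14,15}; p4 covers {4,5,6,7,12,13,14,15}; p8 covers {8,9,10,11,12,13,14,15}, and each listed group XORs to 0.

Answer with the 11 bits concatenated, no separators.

s1 (pos 1,3,5,7,9,11,13,15): 1⊕1⊕0⊕0⊕0⊕1⊕1⊕0 = 0
s2 (pos 2,3,6,7,10,11,14,15): 0⊕1⊕1⊕0⊕0⊕1⊕1⊕0 = 0
s4 (pos 4,5,6,7,12,13,14,15): 1⊕0⊕1⊕0⊕0⊕1⊕1⊕0 = 0
s8 (pos 8,9,10,11,12,13,14,15): 0⊕0⊕0⊕1⊕0⊕1⊕1⊕0 = 1
Syndrome s8…s1 = 1000 → error at position 8.
Flip position 8: 101101000010110 → 101101010010110
Read data bits from positions 3,5,6,7,9,10,11,12,13,14,15: 10100010110

10100010110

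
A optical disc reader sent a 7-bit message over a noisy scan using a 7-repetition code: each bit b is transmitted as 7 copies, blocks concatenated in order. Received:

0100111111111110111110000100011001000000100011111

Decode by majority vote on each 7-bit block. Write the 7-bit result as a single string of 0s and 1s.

1110001

Block 1 (0100111): 4 ones → 1
Block 2 (1111111): 7 ones → 1
Block 3 (1011111): 6 ones → 1
Block 4 (0000100): 1 one → 0
Block 5 (0110010): 3 ones → 0
Block 6 (0000010): 1 one → 0
Block 7 (0011111): 5 ones → 1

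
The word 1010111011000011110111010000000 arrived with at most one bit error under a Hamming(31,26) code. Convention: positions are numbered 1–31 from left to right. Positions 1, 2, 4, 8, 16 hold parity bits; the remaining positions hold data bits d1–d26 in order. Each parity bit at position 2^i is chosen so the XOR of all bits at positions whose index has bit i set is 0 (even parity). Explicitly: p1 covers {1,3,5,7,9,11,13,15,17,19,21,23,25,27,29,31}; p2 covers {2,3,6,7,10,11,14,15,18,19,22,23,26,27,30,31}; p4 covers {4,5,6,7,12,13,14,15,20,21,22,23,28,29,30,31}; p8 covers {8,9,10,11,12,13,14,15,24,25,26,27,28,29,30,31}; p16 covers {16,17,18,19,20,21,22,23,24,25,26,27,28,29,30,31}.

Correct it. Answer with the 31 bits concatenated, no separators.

s1 (pos 1,3,5,7,9,11,13,15,17,19,21,23,25,27,29,31): 1⊕1⊕1⊕1⊕1⊕0⊕0⊕1⊕1⊕0⊕1⊕0⊕0⊕0⊕0⊕0 = 0
s2 (pos 2,3,6,7,10,11,14,15,18,19,22,23,26,27,30,31): 0⊕1⊕1⊕1⊕1⊕0⊕0⊕1⊕1⊕0⊕1⊕0⊕0⊕0⊕0⊕0 = 1
s4 (pos 4,5,6,7,12,13,14,15,20,21,22,23,28,29,30,31): 0⊕1⊕1⊕1⊕0⊕0⊕0⊕1⊕1⊕1⊕1⊕0⊕0⊕0⊕0⊕0 = 1
s8 (pos 8,9,10,11,12,13,14,15,24,25,26,27,28,29,30,31): 0⊕1⊕1⊕0⊕0⊕0⊕0⊕1⊕1⊕0⊕0⊕0⊕0⊕0⊕0⊕0 = 0
s16 (pos 16,17,18,19,20,21,22,23,24,25,26,27,28,29,30,31): 1⊕1⊕1⊕0⊕1⊕1⊕1⊕0⊕1⊕0⊕0⊕0⊕0⊕0⊕0⊕0 = 1
Syndrome s16…s1 = 10110 → error at position 22.
Flip position 22: 1010111011000011110111010000000 → 1010111011000011110110010000000

1010111011000011110110010000000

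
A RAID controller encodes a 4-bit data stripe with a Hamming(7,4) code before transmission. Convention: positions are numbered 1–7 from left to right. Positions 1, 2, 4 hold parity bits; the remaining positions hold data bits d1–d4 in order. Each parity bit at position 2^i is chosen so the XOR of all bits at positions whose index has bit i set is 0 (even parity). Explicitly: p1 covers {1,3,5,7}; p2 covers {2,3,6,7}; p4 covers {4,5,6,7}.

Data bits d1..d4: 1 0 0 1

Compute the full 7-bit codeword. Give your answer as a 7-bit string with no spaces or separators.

0011001

Place data at non-parity positions: p1 p2 1 p4 0 0 1
p1 (pos 1,3,5,7): XOR of data positions = 1⊕0⊕1 = 0
p2 (pos 2,3,6,7): XOR of data positions = 1⊕0⊕1 = 0
p4 (pos 4,5,6,7): XOR of data positions = 0⊕0⊕1 = 1
Codeword: 0011001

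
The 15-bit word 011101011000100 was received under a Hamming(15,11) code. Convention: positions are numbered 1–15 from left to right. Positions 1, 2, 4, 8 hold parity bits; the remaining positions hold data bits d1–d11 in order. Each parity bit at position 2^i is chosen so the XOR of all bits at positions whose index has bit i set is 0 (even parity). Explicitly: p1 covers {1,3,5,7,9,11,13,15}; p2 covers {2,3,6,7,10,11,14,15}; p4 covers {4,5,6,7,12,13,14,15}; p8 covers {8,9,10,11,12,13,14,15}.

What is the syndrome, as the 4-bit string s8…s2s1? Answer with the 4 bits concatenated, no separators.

s1 (pos 1,3,5,7,9,11,13,15): 0⊕1⊕0⊕0⊕1⊕0⊕1⊕0 = 1
s2 (pos 2,3,6,7,10,11,14,15): 1⊕1⊕1⊕0⊕0⊕0⊕0⊕0 = 1
s4 (pos 4,5,6,7,12,13,14,15): 1⊕0⊕1⊕0⊕0⊕1⊕0⊕0 = 1
s8 (pos 8,9,10,11,12,13,14,15): 1⊕1⊕0⊕0⊕0⊕1⊕0⊕0 = 1
Syndrome s8…s1 = 1111 → error at position 15.

1111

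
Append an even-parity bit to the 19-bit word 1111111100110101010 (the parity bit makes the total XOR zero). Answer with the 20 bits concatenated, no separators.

11111111001101010101

XOR of the 19 data bits: 1⊕1⊕1⊕1⊕1⊕1⊕1⊕1⊕0⊕0⊕1⊕1⊕0⊕1⊕0⊕1⊕0⊕1⊕0 = 1
Parity bit = 1 (so all 20 bits XOR to 0).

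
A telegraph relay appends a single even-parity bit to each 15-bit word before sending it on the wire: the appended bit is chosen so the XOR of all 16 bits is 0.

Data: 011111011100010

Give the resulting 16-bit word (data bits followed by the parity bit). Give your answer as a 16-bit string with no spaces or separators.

XOR of the 15 data bits: 0⊕1⊕1⊕1⊕1⊕1⊕0⊕1⊕1⊕1⊕0⊕0⊕0⊕1⊕0 = 1
Parity bit = 1 (so all 16 bits XOR to 0).

0111110111000101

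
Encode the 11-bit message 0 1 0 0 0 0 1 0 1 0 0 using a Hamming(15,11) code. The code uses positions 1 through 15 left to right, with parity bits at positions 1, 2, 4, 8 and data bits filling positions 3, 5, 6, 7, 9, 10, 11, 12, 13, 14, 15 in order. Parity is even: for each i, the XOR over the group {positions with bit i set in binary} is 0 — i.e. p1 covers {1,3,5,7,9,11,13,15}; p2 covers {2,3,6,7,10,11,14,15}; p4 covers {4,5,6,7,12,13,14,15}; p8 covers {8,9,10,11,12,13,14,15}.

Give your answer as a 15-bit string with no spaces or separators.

Place data at non-parity positions: p1 p2 0 p4 1 0 0 p8 0 0 1 0 1 0 0
p1 (pos 1,3,5,7,9,11,13,15): XOR of data positions = 0⊕1⊕0⊕0⊕1⊕1⊕0 = 1
p2 (pos 2,3,6,7,10,11,14,15): XOR of data positions = 0⊕0⊕0⊕0⊕1⊕0⊕0 = 1
p4 (pos 4,5,6,7,12,13,14,15): XOR of data positions = 1⊕0⊕0⊕0⊕1⊕0⊕0 = 0
p8 (pos 8,9,10,11,12,13,14,15): XOR of data positions = 0⊕0⊕1⊕0⊕1⊕0⊕0 = 0
Codeword: 110010000010100

110010000010100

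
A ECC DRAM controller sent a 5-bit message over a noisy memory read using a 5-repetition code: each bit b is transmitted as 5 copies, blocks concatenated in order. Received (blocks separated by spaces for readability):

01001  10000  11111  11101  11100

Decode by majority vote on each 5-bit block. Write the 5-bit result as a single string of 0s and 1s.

Block 1 (01001): 2 ones → 0
Block 2 (10000): 1 one → 0
Block 3 (11111): 5 ones → 1
Block 4 (11101): 4 ones → 1
Block 5 (11100): 3 ones → 1

00111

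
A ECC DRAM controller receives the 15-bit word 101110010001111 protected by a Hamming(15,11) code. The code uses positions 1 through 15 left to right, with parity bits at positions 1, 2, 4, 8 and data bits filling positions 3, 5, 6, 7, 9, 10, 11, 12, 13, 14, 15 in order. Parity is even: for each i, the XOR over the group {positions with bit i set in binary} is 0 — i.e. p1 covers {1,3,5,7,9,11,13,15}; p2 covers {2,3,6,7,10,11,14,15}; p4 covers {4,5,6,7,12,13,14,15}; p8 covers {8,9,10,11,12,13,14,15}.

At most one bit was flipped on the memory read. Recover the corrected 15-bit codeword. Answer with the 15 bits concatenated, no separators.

101110010011111

s1 (pos 1,3,5,7,9,11,13,15): 1⊕1⊕1⊕0⊕0⊕0⊕1⊕1 = 1
s2 (pos 2,3,6,7,10,11,14,15): 0⊕1⊕0⊕0⊕0⊕0⊕1⊕1 = 1
s4 (pos 4,5,6,7,12,13,14,15): 1⊕1⊕0⊕0⊕1⊕1⊕1⊕1 = 0
s8 (pos 8,9,10,11,12,13,14,15): 1⊕0⊕0⊕0⊕1⊕1⊕1⊕1 = 1
Syndrome s8…s1 = 1011 → error at position 11.
Flip position 11: 101110010001111 → 101110010011111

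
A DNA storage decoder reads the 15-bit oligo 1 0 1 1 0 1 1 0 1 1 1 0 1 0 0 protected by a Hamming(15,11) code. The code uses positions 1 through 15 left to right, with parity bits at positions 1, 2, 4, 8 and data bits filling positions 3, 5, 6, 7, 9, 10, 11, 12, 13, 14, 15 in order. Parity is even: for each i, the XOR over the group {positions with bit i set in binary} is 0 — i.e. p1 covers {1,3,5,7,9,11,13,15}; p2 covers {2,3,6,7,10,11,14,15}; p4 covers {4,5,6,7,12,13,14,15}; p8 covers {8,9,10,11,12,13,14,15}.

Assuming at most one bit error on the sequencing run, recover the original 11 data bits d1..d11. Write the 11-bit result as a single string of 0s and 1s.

10111110100

s1 (pos 1,3,5,7,9,11,13,15): 1⊕1⊕0⊕1⊕1⊕1⊕1⊕0 = 0
s2 (pos 2,3,6,7,10,11,14,15): 0⊕1⊕1⊕1⊕1⊕1⊕0⊕0 = 1
s4 (pos 4,5,6,7,12,13,14,15): 1⊕0⊕1⊕1⊕0⊕1⊕0⊕0 = 0
s8 (pos 8,9,10,11,12,13,14,15): 0⊕1⊕1⊕1⊕0⊕1⊕0⊕0 = 0
Syndrome s8…s1 = 0010 → error at position 2.
Flip position 2: 101101101110100 → 111101101110100
Read data bits from positions 3,5,6,7,9,10,11,12,13,14,15: 10111110100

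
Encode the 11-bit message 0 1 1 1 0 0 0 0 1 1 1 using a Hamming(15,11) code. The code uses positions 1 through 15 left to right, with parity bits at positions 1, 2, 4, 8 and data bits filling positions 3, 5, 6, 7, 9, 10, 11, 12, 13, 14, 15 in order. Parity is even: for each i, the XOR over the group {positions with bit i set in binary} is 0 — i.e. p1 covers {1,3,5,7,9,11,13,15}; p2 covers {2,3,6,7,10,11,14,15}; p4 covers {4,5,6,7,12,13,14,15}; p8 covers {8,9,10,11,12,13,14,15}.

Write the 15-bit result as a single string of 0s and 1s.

000011110000111

Place data at non-parity positions: p1 p2 0 p4 1 1 1 p8 0 0 0 0 1 1 1
p1 (pos 1,3,5,7,9,11,13,15): XOR of data positions = 0⊕1⊕1⊕0⊕0⊕1⊕1 = 0
p2 (pos 2,3,6,7,10,11,14,15): XOR of data positions = 0⊕1⊕1⊕0⊕0⊕1⊕1 = 0
p4 (pos 4,5,6,7,12,13,14,15): XOR of data positions = 1⊕1⊕1⊕0⊕1⊕1⊕1 = 0
p8 (pos 8,9,10,11,12,13,14,15): XOR of data positions = 0⊕0⊕0⊕0⊕1⊕1⊕1 = 1
Codeword: 000011110000111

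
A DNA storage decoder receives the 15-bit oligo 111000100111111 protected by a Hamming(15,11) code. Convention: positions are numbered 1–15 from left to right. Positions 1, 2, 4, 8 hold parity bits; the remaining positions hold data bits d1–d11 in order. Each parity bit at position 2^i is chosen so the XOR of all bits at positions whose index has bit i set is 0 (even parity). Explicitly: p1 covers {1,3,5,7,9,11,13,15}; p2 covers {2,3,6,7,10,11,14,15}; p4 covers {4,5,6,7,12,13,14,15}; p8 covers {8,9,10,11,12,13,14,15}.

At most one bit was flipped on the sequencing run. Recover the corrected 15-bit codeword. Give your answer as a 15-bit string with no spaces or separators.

s1 (pos 1,3,5,7,9,11,13,15): 1⊕1⊕0⊕1⊕0⊕1⊕1⊕1 = 0
s2 (pos 2,3,6,7,10,11,14,15): 1⊕1⊕0⊕1⊕1⊕1⊕1⊕1 = 1
s4 (pos 4,5,6,7,12,13,14,15): 0⊕0⊕0⊕1⊕1⊕1⊕1⊕1 = 1
s8 (pos 8,9,10,11,12,13,14,15): 0⊕0⊕1⊕1⊕1⊕1⊕1⊕1 = 0
Syndrome s8…s1 = 0110 → error at position 6.
Flip position 6: 111000100111111 → 111001100111111

111001100111111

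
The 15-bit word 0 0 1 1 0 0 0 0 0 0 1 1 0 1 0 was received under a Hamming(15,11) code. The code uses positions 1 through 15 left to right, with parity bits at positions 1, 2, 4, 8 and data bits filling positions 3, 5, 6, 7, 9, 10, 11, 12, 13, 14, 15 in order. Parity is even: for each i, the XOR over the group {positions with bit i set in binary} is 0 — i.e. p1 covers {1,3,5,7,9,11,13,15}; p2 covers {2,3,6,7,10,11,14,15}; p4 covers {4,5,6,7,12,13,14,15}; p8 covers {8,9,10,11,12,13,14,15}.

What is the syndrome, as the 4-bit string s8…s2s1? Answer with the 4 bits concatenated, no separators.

s1 (pos 1,3,5,7,9,11,13,15): 0⊕1⊕0⊕0⊕0⊕1⊕0⊕0 = 0
s2 (pos 2,3,6,7,10,11,14,15): 0⊕1⊕0⊕0⊕0⊕1⊕1⊕0 = 1
s4 (pos 4,5,6,7,12,13,14,15): 1⊕0⊕0⊕0⊕1⊕0⊕1⊕0 = 1
s8 (pos 8,9,10,11,12,13,14,15): 0⊕0⊕0⊕1⊕1⊕0⊕1⊕0 = 1
Syndrome s8…s1 = 1110 → error at position 14.

1110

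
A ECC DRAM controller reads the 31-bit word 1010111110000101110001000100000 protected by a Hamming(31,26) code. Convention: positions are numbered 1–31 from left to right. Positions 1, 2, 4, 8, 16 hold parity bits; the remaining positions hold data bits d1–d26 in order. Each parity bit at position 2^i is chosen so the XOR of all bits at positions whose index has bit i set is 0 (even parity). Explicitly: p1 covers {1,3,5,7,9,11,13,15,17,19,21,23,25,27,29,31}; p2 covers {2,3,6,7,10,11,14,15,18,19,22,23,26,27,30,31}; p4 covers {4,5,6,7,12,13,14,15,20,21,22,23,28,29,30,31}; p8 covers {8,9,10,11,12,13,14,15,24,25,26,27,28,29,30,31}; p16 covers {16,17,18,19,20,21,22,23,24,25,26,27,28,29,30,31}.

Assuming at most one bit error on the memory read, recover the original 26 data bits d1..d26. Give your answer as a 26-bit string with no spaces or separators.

11111000010110000000100000

s1 (pos 1,3,5,7,9,11,13,15,17,19,21,23,25,27,29,31): 1⊕1⊕1⊕1⊕1⊕0⊕0⊕0⊕1⊕0⊕0⊕0⊕0⊕0⊕0⊕0 = 0
s2 (pos 2,3,6,7,10,11,14,15,18,19,22,23,26,27,30,31): 0⊕1⊕1⊕1⊕0⊕0⊕1⊕0⊕1⊕0⊕1⊕0⊕1⊕0⊕0⊕0 = 1
s4 (pos 4,5,6,7,12,13,14,15,20,21,22,23,28,29,30,31): 0⊕1⊕1⊕1⊕0⊕0⊕1⊕0⊕0⊕0⊕1⊕0⊕0⊕0⊕0⊕0 = 1
s8 (pos 8,9,10,11,12,13,14,15,24,25,26,27,28,29,30,31): 1⊕1⊕0⊕0⊕0⊕0⊕1⊕0⊕0⊕0⊕1⊕0⊕0⊕0⊕0⊕0 = 0
s16 (pos 16,17,18,19,20,21,22,23,24,25,26,27,28,29,30,31): 1⊕1⊕1⊕0⊕0⊕0⊕1⊕0⊕0⊕0⊕1⊕0⊕0⊕0⊕0⊕0 = 1
Syndrome s16…s1 = 10110 → error at position 22.
Flip position 22: 1010111110000101110001000100000 → 1010111110000101110000000100000
Read data bits from positions 3,5,6,7,9,10,11,12,13,14,15,17,18,19,20,21,22,23,24,25,26,27,28,29,30,31: 11111000010110000000100000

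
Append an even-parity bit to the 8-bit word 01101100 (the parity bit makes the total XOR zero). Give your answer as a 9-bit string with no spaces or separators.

011011000

XOR of the 8 data bits: 0⊕1⊕1⊕0⊕1⊕1⊕0⊕0 = 0
Parity bit = 0 (so all 9 bits XOR to 0).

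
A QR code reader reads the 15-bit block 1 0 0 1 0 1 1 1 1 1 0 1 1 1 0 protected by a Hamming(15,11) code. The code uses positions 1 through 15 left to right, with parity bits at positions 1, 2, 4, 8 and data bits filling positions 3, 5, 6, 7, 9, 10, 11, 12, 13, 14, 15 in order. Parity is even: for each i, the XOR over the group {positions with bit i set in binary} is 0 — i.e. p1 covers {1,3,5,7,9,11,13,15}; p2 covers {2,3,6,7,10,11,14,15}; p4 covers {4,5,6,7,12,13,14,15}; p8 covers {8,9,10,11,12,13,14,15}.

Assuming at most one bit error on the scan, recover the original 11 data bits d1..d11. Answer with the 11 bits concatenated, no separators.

00111101110

s1 (pos 1,3,5,7,9,11,13,15): 1⊕0⊕0⊕1⊕1⊕0⊕1⊕0 = 0
s2 (pos 2,3,6,7,10,11,14,15): 0⊕0⊕1⊕1⊕1⊕0⊕1⊕0 = 0
s4 (pos 4,5,6,7,12,13,14,15): 1⊕0⊕1⊕1⊕1⊕1⊕1⊕0 = 0
s8 (pos 8,9,10,11,12,13,14,15): 1⊕1⊕1⊕0⊕1⊕1⊕1⊕0 = 0
Syndrome s8…s1 = 0000 → no error.
Read data bits from positions 3,5,6,7,9,10,11,12,13,14,15: 00111101110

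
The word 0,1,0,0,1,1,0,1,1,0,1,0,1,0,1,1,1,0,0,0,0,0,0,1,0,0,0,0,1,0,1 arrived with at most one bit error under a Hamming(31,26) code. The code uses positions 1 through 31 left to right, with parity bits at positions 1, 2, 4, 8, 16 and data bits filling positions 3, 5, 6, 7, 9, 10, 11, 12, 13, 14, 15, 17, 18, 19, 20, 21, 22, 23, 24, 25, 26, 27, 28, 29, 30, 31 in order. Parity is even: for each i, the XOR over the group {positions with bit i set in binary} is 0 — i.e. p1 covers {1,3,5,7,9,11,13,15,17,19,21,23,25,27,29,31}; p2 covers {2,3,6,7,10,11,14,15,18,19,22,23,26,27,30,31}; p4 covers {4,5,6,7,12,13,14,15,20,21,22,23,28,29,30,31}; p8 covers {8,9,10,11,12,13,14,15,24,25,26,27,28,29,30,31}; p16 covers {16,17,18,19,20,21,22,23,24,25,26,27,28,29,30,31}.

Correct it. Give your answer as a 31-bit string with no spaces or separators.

0100110110101011110000010000101

s1 (pos 1,3,5,7,9,11,13,15,17,19,21,23,25,27,29,31): 0⊕0⊕1⊕0⊕1⊕1⊕1⊕1⊕1⊕0⊕0⊕0⊕0⊕0⊕1⊕1 = 0
s2 (pos 2,3,6,7,10,11,14,15,18,19,22,23,26,27,30,31): 1⊕0⊕1⊕0⊕0⊕1⊕0⊕1⊕0⊕0⊕0⊕0⊕0⊕0⊕0⊕1 = 1
s4 (pos 4,5,6,7,12,13,14,15,20,21,22,23,28,29,30,31): 0⊕1⊕1⊕0⊕0⊕1⊕0⊕1⊕0⊕0⊕0⊕0⊕0⊕1⊕0⊕1 = 0
s8 (pos 8,9,10,11,12,13,14,15,24,25,26,27,28,29,30,31): 1⊕1⊕0⊕1⊕0⊕1⊕0⊕1⊕1⊕0⊕0⊕0⊕0⊕1⊕0⊕1 = 0
s16 (pos 16,17,18,19,20,21,22,23,24,25,26,27,28,29,30,31): 1⊕1⊕0⊕0⊕0⊕0⊕0⊕0⊕1⊕0⊕0⊕0⊕0⊕1⊕0⊕1 = 1
Syndrome s16…s1 = 10010 → error at position 18.
Flip position 18: 0100110110101011100000010000101 → 0100110110101011110000010000101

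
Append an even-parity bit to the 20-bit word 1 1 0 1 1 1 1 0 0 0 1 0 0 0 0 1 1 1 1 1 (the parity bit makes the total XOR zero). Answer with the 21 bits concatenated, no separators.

XOR of the 20 data bits: 1⊕1⊕0⊕1⊕1⊕1⊕1⊕0⊕0⊕0⊕1⊕0⊕0⊕0⊕0⊕1⊕1⊕1⊕1⊕1 = 0
Parity bit = 0 (so all 21 bits XOR to 0).

110111100010000111110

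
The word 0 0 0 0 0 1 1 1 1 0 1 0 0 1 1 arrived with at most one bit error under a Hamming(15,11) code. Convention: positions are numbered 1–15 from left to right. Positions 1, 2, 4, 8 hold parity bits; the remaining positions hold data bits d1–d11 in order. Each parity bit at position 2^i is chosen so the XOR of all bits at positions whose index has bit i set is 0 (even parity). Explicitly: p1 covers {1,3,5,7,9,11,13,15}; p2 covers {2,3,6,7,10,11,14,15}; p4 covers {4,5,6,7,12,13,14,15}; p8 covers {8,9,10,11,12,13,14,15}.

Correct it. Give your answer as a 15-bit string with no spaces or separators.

s1 (pos 1,3,5,7,9,11,13,15): 0⊕0⊕0⊕1⊕1⊕1⊕0⊕1 = 0
s2 (pos 2,3,6,7,10,11,14,15): 0⊕0⊕1⊕1⊕0⊕1⊕1⊕1 = 1
s4 (pos 4,5,6,7,12,13,14,15): 0⊕0⊕1⊕1⊕0⊕0⊕1⊕1 = 0
s8 (pos 8,9,10,11,12,13,14,15): 1⊕1⊕0⊕1⊕0⊕0⊕1⊕1 = 1
Syndrome s8…s1 = 1010 → error at position 10.
Flip position 10: 000001111010011 → 000001111110011

000001111110011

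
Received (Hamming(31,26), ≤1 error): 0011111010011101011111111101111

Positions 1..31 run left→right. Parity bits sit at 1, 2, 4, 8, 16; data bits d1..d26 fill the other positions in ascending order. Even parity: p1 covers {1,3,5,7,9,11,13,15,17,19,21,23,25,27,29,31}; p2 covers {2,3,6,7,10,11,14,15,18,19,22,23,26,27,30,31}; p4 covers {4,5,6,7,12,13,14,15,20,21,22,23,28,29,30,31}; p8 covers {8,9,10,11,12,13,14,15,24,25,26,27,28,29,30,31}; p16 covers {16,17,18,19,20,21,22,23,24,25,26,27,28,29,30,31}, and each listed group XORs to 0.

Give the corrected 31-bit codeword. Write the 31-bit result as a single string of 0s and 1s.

0011111010011111011111111101111

s1 (pos 1,3,5,7,9,11,13,15,17,19,21,23,25,27,29,31): 0⊕1⊕1⊕1⊕1⊕0⊕1⊕0⊕0⊕1⊕1⊕1⊕1⊕0⊕1⊕1 = 1
s2 (pos 2,3,6,7,10,11,14,15,18,19,22,23,26,27,30,31): 0⊕1⊕1⊕1⊕0⊕0⊕1⊕0⊕1⊕1⊕1⊕1⊕1⊕0⊕1⊕1 = 1
s4 (pos 4,5,6,7,12,13,14,15,20,21,22,23,28,29,30,31): 1⊕1⊕1⊕1⊕1⊕1⊕1⊕0⊕1⊕1⊕1⊕1⊕1⊕1⊕1⊕1 = 1
s8 (pos 8,9,10,11,12,13,14,15,24,25,26,27,28,29,30,31): 0⊕1⊕0⊕0⊕1⊕1⊕1⊕0⊕1⊕1⊕1⊕0⊕1⊕1⊕1⊕1 = 1
s16 (pos 16,17,18,19,20,21,22,23,24,25,26,27,28,29,30,31): 1⊕0⊕1⊕1⊕1⊕1⊕1⊕1⊕1⊕1⊕1⊕0⊕1⊕1⊕1⊕1 = 0
Syndrome s16…s1 = 01111 → error at position 15.
Flip position 15: 0011111010011101011111111101111 → 0011111010011111011111111101111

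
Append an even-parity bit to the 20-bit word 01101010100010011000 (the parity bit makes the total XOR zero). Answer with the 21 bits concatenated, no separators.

XOR of the 20 data bits: 0⊕1⊕1⊕0⊕1⊕0⊕1⊕0⊕1⊕0⊕0⊕0⊕1⊕0⊕0⊕1⊕1⊕0⊕0⊕0 = 0
Parity bit = 0 (so all 21 bits XOR to 0).

011010101000100110000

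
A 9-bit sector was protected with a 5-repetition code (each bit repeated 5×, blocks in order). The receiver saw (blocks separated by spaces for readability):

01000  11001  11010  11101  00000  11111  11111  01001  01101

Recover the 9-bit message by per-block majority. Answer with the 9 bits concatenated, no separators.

011101101

Block 1 (01000): 1 one → 0
Block 2 (11001): 3 ones → 1
Block 3 (11010): 3 ones → 1
Block 4 (11101): 4 ones → 1
Block 5 (00000): 0 ones → 0
Block 6 (11111): 5 ones → 1
Block 7 (11111): 5 ones → 1
Block 8 (01001): 2 ones → 0
Block 9 (01101): 3 ones → 1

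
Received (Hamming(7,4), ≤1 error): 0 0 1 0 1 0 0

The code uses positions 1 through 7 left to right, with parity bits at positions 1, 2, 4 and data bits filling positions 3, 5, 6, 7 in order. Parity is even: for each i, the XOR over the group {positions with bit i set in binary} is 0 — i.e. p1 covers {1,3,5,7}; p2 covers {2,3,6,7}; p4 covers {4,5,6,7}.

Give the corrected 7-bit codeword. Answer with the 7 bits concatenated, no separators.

0010110

s1 (pos 1,3,5,7): 0⊕1⊕1⊕0 = 0
s2 (pos 2,3,6,7): 0⊕1⊕0⊕0 = 1
s4 (pos 4,5,6,7): 0⊕1⊕0⊕0 = 1
Syndrome s4…s1 = 110 → error at position 6.
Flip position 6: 0010100 → 0010110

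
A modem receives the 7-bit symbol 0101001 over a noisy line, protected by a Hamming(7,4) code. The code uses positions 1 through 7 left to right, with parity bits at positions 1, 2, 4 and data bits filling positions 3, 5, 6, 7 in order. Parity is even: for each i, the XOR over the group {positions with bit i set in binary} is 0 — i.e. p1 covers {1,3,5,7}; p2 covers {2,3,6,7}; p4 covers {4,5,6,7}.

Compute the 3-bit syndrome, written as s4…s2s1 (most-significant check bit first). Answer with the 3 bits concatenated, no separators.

001

s1 (pos 1,3,5,7): 0⊕0⊕0⊕1 = 1
s2 (pos 2,3,6,7): 1⊕0⊕0⊕1 = 0
s4 (pos 4,5,6,7): 1⊕0⊕0⊕1 = 0
Syndrome s4…s1 = 001 → error at position 1.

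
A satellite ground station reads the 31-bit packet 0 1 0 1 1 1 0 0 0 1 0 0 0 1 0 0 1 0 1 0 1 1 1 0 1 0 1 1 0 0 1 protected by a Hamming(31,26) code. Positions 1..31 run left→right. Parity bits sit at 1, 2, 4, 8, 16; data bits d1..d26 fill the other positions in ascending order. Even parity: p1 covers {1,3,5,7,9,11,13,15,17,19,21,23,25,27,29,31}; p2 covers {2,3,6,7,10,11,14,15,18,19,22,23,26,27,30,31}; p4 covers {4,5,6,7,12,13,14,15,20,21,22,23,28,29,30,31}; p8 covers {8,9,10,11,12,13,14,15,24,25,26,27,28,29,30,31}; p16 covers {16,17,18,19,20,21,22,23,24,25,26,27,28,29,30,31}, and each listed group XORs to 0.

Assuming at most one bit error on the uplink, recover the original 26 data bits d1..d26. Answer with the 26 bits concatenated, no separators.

s1 (pos 1,3,5,7,9,11,13,15,17,19,21,23,25,27,29,31): 0⊕0⊕1⊕0⊕0⊕0⊕0⊕0⊕1⊕1⊕1⊕1⊕1⊕1⊕0⊕1 = 0
s2 (pos 2,3,6,7,10,11,14,15,18,19,22,23,26,27,30,31): 1⊕0⊕1⊕0⊕1⊕0⊕1⊕0⊕0⊕1⊕1⊕1⊕0⊕1⊕0⊕1 = 1
s4 (pos 4,5,6,7,12,13,14,15,20,21,22,23,28,29,30,31): 1⊕1⊕1⊕0⊕0⊕0⊕1⊕0⊕0⊕1⊕1⊕1⊕1⊕0⊕0⊕1 = 1
s8 (pos 8,9,10,11,12,13,14,15,24,25,26,27,28,29,30,31): 0⊕0⊕1⊕0⊕0⊕0⊕1⊕0⊕0⊕1⊕0⊕1⊕1⊕0⊕0⊕1 = 0
s16 (pos 16,17,18,19,20,21,22,23,24,25,26,27,28,29,30,31): 0⊕1⊕0⊕1⊕0⊕1⊕1⊕1⊕0⊕1⊕0⊕1⊕1⊕0⊕0⊕1 = 1
Syndrome s16…s1 = 10110 → error at position 22.
Flip position 22: 0101110001000100101011101011001 → 0101110001000100101010101011001
Read data bits from positions 3,5,6,7,9,10,11,12,13,14,15,17,18,19,20,21,22,23,24,25,26,27,28,29,30,31: 01100100010101010101011001

01100100010101010101011001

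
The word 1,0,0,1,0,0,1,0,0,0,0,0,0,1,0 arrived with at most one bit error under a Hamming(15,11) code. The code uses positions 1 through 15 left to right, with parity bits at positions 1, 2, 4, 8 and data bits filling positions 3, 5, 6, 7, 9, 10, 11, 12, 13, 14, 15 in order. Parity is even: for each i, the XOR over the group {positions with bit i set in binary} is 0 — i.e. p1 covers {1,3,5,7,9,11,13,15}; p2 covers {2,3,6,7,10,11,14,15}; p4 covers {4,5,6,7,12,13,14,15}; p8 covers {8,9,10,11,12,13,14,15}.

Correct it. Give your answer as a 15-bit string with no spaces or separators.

100100100001010

s1 (pos 1,3,5,7,9,11,13,15): 1⊕0⊕0⊕1⊕0⊕0⊕0⊕0 = 0
s2 (pos 2,3,6,7,10,11,14,15): 0⊕0⊕0⊕1⊕0⊕0⊕1⊕0 = 0
s4 (pos 4,5,6,7,12,13,14,15): 1⊕0⊕0⊕1⊕0⊕0⊕1⊕0 = 1
s8 (pos 8,9,10,11,12,13,14,15): 0⊕0⊕0⊕0⊕0⊕0⊕1⊕0 = 1
Syndrome s8…s1 = 1100 → error at position 12.
Flip position 12: 100100100000010 → 100100100001010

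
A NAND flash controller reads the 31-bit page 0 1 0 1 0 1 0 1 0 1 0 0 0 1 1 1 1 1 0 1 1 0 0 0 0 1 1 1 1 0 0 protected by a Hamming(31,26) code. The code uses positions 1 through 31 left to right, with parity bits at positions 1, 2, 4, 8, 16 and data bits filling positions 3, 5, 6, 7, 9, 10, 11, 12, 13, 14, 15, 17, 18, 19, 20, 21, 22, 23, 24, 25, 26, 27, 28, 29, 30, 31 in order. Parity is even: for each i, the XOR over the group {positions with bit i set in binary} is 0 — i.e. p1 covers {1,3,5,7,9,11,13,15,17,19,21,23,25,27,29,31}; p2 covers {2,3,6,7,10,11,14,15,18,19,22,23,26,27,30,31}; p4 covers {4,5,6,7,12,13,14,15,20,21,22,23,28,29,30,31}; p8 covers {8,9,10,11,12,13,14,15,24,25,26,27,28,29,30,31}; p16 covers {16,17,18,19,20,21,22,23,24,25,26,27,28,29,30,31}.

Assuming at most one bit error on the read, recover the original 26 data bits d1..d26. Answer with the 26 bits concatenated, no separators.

s1 (pos 1,3,5,7,9,11,13,15,17,19,21,23,25,27,29,31): 0⊕0⊕0⊕0⊕0⊕0⊕0⊕1⊕1⊕0⊕1⊕0⊕0⊕1⊕1⊕0 = 1
s2 (pos 2,3,6,7,10,11,14,15,18,19,22,23,26,27,30,31): 1⊕0⊕1⊕0⊕1⊕0⊕1⊕1⊕1⊕0⊕0⊕0⊕1⊕1⊕0⊕0 = 0
s4 (pos 4,5,6,7,12,13,14,15,20,21,22,23,28,29,30,31): 1⊕0⊕1⊕0⊕0⊕0⊕1⊕1⊕1⊕1⊕0⊕0⊕1⊕1⊕0⊕0 = 0
s8 (pos 8,9,10,11,12,13,14,15,24,25,26,27,28,29,30,31): 1⊕0⊕1⊕0⊕0⊕0⊕1⊕1⊕0⊕0⊕1⊕1⊕1⊕1⊕0⊕0 = 0
s16 (pos 16,17,18,19,20,21,22,23,24,25,26,27,28,29,30,31): 1⊕1⊕1⊕0⊕1⊕1⊕0⊕0⊕0⊕0⊕1⊕1⊕1⊕1⊕0⊕0 = 1
Syndrome s16…s1 = 10001 → error at position 17.
Flip position 17: 0101010101000111110110000111100 → 0101010101000111010110000111100
Read data bits from positions 3,5,6,7,9,10,11,12,13,14,15,17,18,19,20,21,22,23,24,25,26,27,28,29,30,31: 00100100011010110000111100

00100100011010110000111100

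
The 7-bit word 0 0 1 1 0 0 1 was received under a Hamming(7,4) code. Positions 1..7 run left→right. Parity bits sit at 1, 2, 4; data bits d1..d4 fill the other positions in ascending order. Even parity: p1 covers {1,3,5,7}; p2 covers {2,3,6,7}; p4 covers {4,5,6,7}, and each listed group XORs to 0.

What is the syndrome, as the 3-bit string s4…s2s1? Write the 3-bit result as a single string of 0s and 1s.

s1 (pos 1,3,5,7): 0⊕1⊕0⊕1 = 0
s2 (pos 2,3,6,7): 0⊕1⊕0⊕1 = 0
s4 (pos 4,5,6,7): 1⊕0⊕0⊕1 = 0
Syndrome s4…s1 = 000 → no error.

000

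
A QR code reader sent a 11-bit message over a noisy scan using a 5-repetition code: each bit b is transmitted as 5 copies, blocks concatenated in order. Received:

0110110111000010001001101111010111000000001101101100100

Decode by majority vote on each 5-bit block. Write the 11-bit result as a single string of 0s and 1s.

11001110010

Block 1 (01101): 3 ones → 1
Block 2 (10111): 4 ones → 1
Block 3 (00001): 1 one → 0
Block 4 (00010): 1 one → 0
Block 5 (01101): 3 ones → 1
Block 6 (11101): 4 ones → 1
Block 7 (01110): 3 ones → 1
Block 8 (00000): 0 ones → 0
Block 9 (00110): 2 ones → 0
Block 10 (11011): 4 ones → 1
Block 11 (00100): 1 one → 0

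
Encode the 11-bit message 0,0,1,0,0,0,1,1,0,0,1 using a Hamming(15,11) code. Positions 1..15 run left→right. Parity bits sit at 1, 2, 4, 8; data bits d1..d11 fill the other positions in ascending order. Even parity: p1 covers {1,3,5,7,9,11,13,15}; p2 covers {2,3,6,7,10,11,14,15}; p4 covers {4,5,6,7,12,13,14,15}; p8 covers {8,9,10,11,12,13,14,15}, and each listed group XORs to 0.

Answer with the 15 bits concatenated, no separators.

Place data at non-parity positions: p1 p2 0 p4 0 1 0 p8 0 0 1 1 0 0 1
p1 (pos 1,3,5,7,9,11,13,15): XOR of data positions = 0⊕0⊕0⊕0⊕1⊕0⊕1 = 0
p2 (pos 2,3,6,7,10,11,14,15): XOR of data positions = 0⊕1⊕0⊕0⊕1⊕0⊕1 = 1
p4 (pos 4,5,6,7,12,13,14,15): XOR of data positions = 0⊕1⊕0⊕1⊕0⊕0⊕1 = 1
p8 (pos 8,9,10,11,12,13,14,15): XOR of data positions = 0⊕0⊕1⊕1⊕0⊕0⊕1 = 1
Codeword: 010101010011001

010101010011001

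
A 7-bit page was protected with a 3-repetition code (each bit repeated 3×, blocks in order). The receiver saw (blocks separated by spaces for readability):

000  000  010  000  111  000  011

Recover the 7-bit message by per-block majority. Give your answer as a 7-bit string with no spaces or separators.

Block 1 (000): 0 ones → 0
Block 2 (000): 0 ones → 0
Block 3 (010): 1 one → 0
Block 4 (000): 0 ones → 0
Block 5 (111): 3 ones → 1
Block 6 (000): 0 ones → 0
Block 7 (011): 2 ones → 1

0000101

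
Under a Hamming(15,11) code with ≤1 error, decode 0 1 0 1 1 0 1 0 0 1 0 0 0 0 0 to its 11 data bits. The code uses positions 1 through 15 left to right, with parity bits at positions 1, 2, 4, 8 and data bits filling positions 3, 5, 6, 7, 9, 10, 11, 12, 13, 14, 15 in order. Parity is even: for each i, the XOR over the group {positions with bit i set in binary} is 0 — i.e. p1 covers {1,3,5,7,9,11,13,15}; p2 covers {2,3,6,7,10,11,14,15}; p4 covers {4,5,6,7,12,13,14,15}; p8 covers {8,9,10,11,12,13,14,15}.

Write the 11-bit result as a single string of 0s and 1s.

01010100010

s1 (pos 1,3,5,7,9,11,13,15): 0⊕0⊕1⊕1⊕0⊕0⊕0⊕0 = 0
s2 (pos 2,3,6,7,10,11,14,15): 1⊕0⊕0⊕1⊕1⊕0⊕0⊕0 = 1
s4 (pos 4,5,6,7,12,13,14,15): 1⊕1⊕0⊕1⊕0⊕0⊕0⊕0 = 1
s8 (pos 8,9,10,11,12,13,14,15): 0⊕0⊕1⊕0⊕0⊕0⊕0⊕0 = 1
Syndrome s8…s1 = 1110 → error at position 14.
Flip position 14: 010110100100000 → 010110100100010
Read data bits from positions 3,5,6,7,9,10,11,12,13,14,15: 01010100010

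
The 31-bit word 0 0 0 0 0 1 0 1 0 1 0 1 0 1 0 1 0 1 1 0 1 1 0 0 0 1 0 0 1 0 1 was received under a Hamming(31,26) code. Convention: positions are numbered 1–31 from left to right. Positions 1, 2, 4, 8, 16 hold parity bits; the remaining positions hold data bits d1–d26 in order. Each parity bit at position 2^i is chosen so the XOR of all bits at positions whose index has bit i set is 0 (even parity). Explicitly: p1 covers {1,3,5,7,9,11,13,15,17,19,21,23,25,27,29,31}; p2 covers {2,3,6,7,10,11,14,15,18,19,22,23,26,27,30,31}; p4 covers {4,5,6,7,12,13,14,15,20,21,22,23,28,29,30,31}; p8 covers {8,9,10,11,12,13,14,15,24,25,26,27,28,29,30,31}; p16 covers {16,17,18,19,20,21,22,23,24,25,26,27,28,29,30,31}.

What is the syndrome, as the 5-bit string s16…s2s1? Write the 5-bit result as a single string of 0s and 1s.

s1 (pos 1,3,5,7,9,11,13,15,17,19,21,23,25,27,29,31): 0⊕0⊕0⊕0⊕0⊕0⊕0⊕0⊕0⊕1⊕1⊕0⊕0⊕0⊕1⊕1 = 0
s2 (pos 2,3,6,7,10,11,14,15,18,19,22,23,26,27,30,31): 0⊕0⊕1⊕0⊕1⊕0⊕1⊕0⊕1⊕1⊕1⊕0⊕1⊕0⊕0⊕1 = 0
s4 (pos 4,5,6,7,12,13,14,15,20,21,22,23,28,29,30,31): 0⊕0⊕1⊕0⊕1⊕0⊕1⊕0⊕0⊕1⊕1⊕0⊕0⊕1⊕0⊕1 = 1
s8 (pos 8,9,10,11,12,13,14,15,24,25,26,27,28,29,30,31): 1⊕0⊕1⊕0⊕1⊕0⊕1⊕0⊕0⊕0⊕1⊕0⊕0⊕1⊕0⊕1 = 1
s16 (pos 16,17,18,19,20,21,22,23,24,25,26,27,28,29,30,31): 1⊕0⊕1⊕1⊕0⊕1⊕1⊕0⊕0⊕0⊕1⊕0⊕0⊕1⊕0⊕1 = 0
Syndrome s16…s1 = 01100 → error at position 12.

01100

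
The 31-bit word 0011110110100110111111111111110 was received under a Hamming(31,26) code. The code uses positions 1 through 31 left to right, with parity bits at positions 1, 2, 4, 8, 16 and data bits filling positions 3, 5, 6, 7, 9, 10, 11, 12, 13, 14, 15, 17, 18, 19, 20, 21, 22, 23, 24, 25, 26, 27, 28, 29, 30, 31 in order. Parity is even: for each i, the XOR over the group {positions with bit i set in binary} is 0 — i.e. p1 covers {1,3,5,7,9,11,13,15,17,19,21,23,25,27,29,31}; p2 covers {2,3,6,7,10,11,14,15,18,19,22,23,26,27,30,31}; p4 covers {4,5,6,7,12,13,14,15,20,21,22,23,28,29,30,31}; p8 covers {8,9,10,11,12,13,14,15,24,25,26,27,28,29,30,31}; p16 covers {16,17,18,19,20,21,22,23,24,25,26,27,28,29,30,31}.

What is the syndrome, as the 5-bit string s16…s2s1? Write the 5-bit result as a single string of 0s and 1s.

00000

s1 (pos 1,3,5,7,9,11,13,15,17,19,21,23,25,27,29,31): 0⊕1⊕1⊕0⊕1⊕1⊕0⊕1⊕1⊕1⊕1⊕1⊕1⊕1⊕1⊕0 = 0
s2 (pos 2,3,6,7,10,11,14,15,18,19,22,23,26,27,30,31): 0⊕1⊕1⊕0⊕0⊕1⊕1⊕1⊕1⊕1⊕1⊕1⊕1⊕1⊕1⊕0 = 0
s4 (pos 4,5,6,7,12,13,14,15,20,21,22,23,28,29,30,31): 1⊕1⊕1⊕0⊕0⊕0⊕1⊕1⊕1⊕1⊕1⊕1⊕1⊕1⊕1⊕0 = 0
s8 (pos 8,9,10,11,12,13,14,15,24,25,26,27,28,29,30,31): 1⊕1⊕0⊕1⊕0⊕0⊕1⊕1⊕1⊕1⊕1⊕1⊕1⊕1⊕1⊕0 = 0
s16 (pos 16,17,18,19,20,21,22,23,24,25,26,27,28,29,30,31): 0⊕1⊕1⊕1⊕1⊕1⊕1⊕1⊕1⊕1⊕1⊕1⊕1⊕1⊕1⊕0 = 0
Syndrome s16…s1 = 00000 → no error.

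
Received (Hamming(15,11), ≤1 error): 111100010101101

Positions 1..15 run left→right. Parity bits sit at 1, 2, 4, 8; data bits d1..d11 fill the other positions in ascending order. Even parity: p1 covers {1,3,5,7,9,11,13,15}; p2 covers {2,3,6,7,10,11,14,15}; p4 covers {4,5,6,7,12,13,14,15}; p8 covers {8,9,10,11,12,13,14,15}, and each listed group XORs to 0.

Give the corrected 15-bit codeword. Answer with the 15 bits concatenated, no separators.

111100000101101

s1 (pos 1,3,5,7,9,11,13,15): 1⊕1⊕0⊕0⊕0⊕0⊕1⊕1 = 0
s2 (pos 2,3,6,7,10,11,14,15): 1⊕1⊕0⊕0⊕1⊕0⊕0⊕1 = 0
s4 (pos 4,5,6,7,12,13,14,15): 1⊕0⊕0⊕0⊕1⊕1⊕0⊕1 = 0
s8 (pos 8,9,10,11,12,13,14,15): 1⊕0⊕1⊕0⊕1⊕1⊕0⊕1 = 1
Syndrome s8…s1 = 1000 → error at position 8.
Flip position 8: 111100010101101 → 111100000101101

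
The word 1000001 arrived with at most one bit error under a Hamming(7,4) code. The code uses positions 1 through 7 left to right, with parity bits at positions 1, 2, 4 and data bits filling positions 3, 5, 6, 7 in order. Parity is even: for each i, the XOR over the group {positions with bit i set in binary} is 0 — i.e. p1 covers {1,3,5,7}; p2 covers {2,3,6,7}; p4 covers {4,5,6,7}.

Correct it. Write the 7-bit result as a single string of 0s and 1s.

s1 (pos 1,3,5,7): 1⊕0⊕0⊕1 = 0
s2 (pos 2,3,6,7): 0⊕0⊕0⊕1 = 1
s4 (pos 4,5,6,7): 0⊕0⊕0⊕1 = 1
Syndrome s4…s1 = 110 → error at position 6.
Flip position 6: 1000001 → 1000011

1000011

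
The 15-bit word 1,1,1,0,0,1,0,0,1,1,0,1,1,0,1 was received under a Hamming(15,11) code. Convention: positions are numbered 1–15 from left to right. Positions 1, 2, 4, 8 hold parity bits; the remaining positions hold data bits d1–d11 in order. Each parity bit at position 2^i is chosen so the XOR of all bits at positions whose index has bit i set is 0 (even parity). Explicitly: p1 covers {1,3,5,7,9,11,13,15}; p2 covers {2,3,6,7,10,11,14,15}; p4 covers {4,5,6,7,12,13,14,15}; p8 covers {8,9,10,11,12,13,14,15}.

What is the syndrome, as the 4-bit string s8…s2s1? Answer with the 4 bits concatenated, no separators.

1011

s1 (pos 1,3,5,7,9,11,13,15): 1⊕1⊕0⊕0⊕1⊕0⊕1⊕1 = 1
s2 (pos 2,3,6,7,10,11,14,15): 1⊕1⊕1⊕0⊕1⊕0⊕0⊕1 = 1
s4 (pos 4,5,6,7,12,13,14,15): 0⊕0⊕1⊕0⊕1⊕1⊕0⊕1 = 0
s8 (pos 8,9,10,11,12,13,14,15): 0⊕1⊕1⊕0⊕1⊕1⊕0⊕1 = 1
Syndrome s8…s1 = 1011 → error at position 11.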